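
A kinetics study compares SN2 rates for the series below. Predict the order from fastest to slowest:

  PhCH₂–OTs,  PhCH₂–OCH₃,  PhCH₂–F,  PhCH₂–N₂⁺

PhCH₂–N₂⁺ > PhCH₂–OTs > PhCH₂–F > PhCH₂–OCH₃

The skeletons are identical, so relative rate is governed entirely by leaving-group ability.
Rank by basicity of the departing species: weakest base leaves most easily.
PhCH₂–N₂⁺ loses N₂: no meaningful conjugate acid; N₂ departs as an exceptionally stable neutral molecule
PhCH₂–OTs loses OTs⁻: pKₐ(p-CH₃C₆H₄SO₃H (TsOH)) ≈ -2.8
PhCH₂–F loses F⁻: pKₐ(HF) ≈ 3.2
PhCH₂–OCH₃ loses CH₃O⁻: pKₐ(CH₃OH) ≈ 15.5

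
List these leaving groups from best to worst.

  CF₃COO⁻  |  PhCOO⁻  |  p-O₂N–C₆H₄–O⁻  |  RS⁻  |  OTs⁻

OTs⁻ > CF₃COO⁻ > PhCOO⁻ > p-O₂N–C₆H₄–O⁻ > RS⁻

OTs⁻: pKₐ(p-CH₃C₆H₄SO₃H (TsOH)) ≈ -2.8 — resonance-delocalised arenesulfonate
CF₃COO⁻: pKₐ(CF₃COOH) ≈ 0.2
PhCOO⁻: pKₐ(C₆H₅COOH) ≈ 4.2 — aryl carboxylate
p-O₂N–C₆H₄–O⁻: pKₐ(p-nitrophenol) ≈ 7.2 — nitro group delocalises the charge; the classic chromogenic LG
RS⁻: pKₐ(RSH (a thiol)) ≈ 10.5 — moderately basic; rarely leaves without activation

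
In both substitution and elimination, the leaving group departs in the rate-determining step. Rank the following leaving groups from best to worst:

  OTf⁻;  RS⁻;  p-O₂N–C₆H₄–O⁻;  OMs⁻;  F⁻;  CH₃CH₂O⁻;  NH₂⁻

A good leaving group is a weak base: the lower the pKₐ of its conjugate acid, the more readily it departs.
OTf⁻: pKₐ(CF₃SO₃H (triflic acid)) ≈ -14
OMs⁻: pKₐ(CH₃SO₃H (MsOH)) ≈ -1.9
F⁻: pKₐ(HF) ≈ 3.2
p-O₂N–C₆H₄–O⁻: pKₐ(p-nitrophenol) ≈ 7.2
RS⁻: pKₐ(RSH (a thiol)) ≈ 10.5
CH₃CH₂O⁻: pKₐ(CH₃CH₂OH) ≈ 16
NH₂⁻: pKₐ(NH₃) ≈ 38

OTf⁻ > OMs⁻ > F⁻ > p-O₂N–C₆H₄–O⁻ > RS⁻ > CH₃CH₂O⁻ > NH₂⁻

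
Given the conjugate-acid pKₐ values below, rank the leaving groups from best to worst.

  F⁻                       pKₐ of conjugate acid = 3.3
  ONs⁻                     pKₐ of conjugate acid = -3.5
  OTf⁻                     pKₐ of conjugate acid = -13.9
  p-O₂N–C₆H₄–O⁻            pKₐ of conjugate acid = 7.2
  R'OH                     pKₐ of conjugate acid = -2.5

Lower conjugate-acid pKₐ ⇒ weaker base ⇒ better leaving group.
Sorting by the given values: OTf⁻ (-13.9), ONs⁻ (-3.5), R'OH (-2.5), F⁻ (3.3), p-O₂N–C₆H₄–O⁻ (7.2).

OTf⁻ > ONs⁻ > R'OH > F⁻ > p-O₂N–C₆H₄–O⁻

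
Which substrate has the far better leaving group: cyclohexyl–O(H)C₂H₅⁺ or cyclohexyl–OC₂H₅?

From cyclohexyl–OC₂H₅ the departing group would be CH₃CH₂O⁻ (pKₐ(CH₃CH₂OH) ≈ 16). Strong base; alkoxides do not leave unassisted.
From cyclohexyl–O(H)C₂H₅⁺ the leaving group is R'OH (pKₐ(R'OH₂⁺) ≈ -2.4). Neutral; leaves from a protonated ether (an oxonium ion, R–O(H)R'⁺).
(In practice cyclohexyl–O(H)C₂H₅⁺ is made from cyclohexyl–OC₂H₅ by protonation with concentrated HBr, allowing neutral ethanol, rather than ethoxide, to depart.)

cyclohexyl–O(H)C₂H₅⁺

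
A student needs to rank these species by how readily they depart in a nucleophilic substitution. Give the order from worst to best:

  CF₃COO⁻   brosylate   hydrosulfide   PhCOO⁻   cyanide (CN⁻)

cyanide (CN⁻) < hydrosulfide < PhCOO⁻ < CF₃COO⁻ < brosylate

Leaving-group ability tracks the stability of the departed species; conjugate-acid pKₐ is the usual yardstick (lower pKₐ → better LG).
brosylate: pKₐ(p-BrC₆H₄SO₃H) ≈ -2.8
CF₃COO⁻: pKₐ(CF₃COOH) ≈ 0.2 — strongly electron-withdrawing CF₃ stabilises the carboxylate
PhCOO⁻: pKₐ(C₆H₅COOH) ≈ 4.2 — aryl carboxylate
hydrosulfide: pKₐ(H₂S) ≈ 7 — larger and more polarisable than the oxygen analogue
cyanide (CN⁻): pKₐ(HCN) ≈ 9.2
Reversing gives the worst-to-best order requested.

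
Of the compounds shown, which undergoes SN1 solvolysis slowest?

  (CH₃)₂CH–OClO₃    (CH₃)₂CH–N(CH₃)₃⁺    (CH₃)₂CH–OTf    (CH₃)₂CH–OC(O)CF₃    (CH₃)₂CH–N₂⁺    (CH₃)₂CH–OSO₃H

Same R in every case — rank the leaving groups.
The more stable X⁻ (or X) is on its own — i.e. the weaker a base it is — the better a leaving group it makes.
(CH₃)₂CH–N₂⁺ loses N₂: no meaningful conjugate acid; N₂ departs as an exceptionally stable neutral molecule
(CH₃)₂CH–OTf loses OTf⁻: pKₐ(CF₃SO₃H (triflic acid)) ≈ -14
(CH₃)₂CH–OClO₃ loses ClO₄⁻: pKₐ(HClO₄) ≈ -10
(CH₃)₂CH–OSO₃H loses HSO₄⁻: pKₐ(H₂SO₄) ≈ -3
(CH₃)₂CH–OC(O)CF₃ loses CF₃COO⁻: pKₐ(CF₃COOH) ≈ 0.2
(CH₃)₂CH–N(CH₃)₃⁺ loses NR'₃: pKₐ(R'₃NH⁺) ≈ 10.7

(CH₃)₂CH–N(CH₃)₃⁺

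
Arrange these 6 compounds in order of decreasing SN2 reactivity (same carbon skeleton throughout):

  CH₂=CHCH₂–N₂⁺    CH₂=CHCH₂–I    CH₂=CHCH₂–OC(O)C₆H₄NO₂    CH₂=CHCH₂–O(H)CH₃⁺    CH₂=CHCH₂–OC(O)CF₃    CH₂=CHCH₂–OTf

CH₂=CHCH₂–N₂⁺ > CH₂=CHCH₂–OTf > CH₂=CHCH₂–I > CH₂=CHCH₂–O(H)CH₃⁺ > CH₂=CHCH₂–OC(O)CF₃ > CH₂=CHCH₂–OC(O)C₆H₄NO₂

Same R in every case — rank the leaving groups.
Leaving-group ability tracks the stability of the departed species; conjugate-acid pKₐ is the usual yardstick (lower pKₐ → better LG).
CH₂=CHCH₂–N₂⁺ loses N₂: no meaningful conjugate acid; N₂ departs as an exceptionally stable neutral molecule
CH₂=CHCH₂–OTf loses OTf⁻: pKₐ(CF₃SO₃H (triflic acid)) ≈ -14
CH₂=CHCH₂–I loses I⁻: pKₐ(HI) ≈ -10
CH₂=CHCH₂–O(H)CH₃⁺ loses R'OH: pKₐ(R'OH₂⁺) ≈ -2.4
CH₂=CHCH₂–OC(O)CF₃ loses CF₃COO⁻: pKₐ(CF₃COOH) ≈ 0.2
CH₂=CHCH₂–OC(O)C₆H₄NO₂ loses p-O₂N–C₆H₄–COO⁻: pKₐ(p-nitrobenzoic acid) ≈ 3.4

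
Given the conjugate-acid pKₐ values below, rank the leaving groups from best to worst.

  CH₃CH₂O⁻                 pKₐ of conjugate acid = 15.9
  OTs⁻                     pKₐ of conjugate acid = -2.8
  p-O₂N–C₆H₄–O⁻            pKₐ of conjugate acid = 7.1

Lower conjugate-acid pKₐ ⇒ weaker base ⇒ better leaving group.
Sorting by the given values: OTs⁻ (-2.8), p-O₂N–C₆H₄–O⁻ (7.1), CH₃CH₂O⁻ (15.9).

OTs⁻ > p-O₂N–C₆H₄–O⁻ > CH₃CH₂O⁻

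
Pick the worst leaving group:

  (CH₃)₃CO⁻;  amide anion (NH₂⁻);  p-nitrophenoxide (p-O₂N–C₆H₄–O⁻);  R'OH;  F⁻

Rank by basicity of the departing species: weakest base leaves most easily.
R'OH: pKₐ(R'OH₂⁺) ≈ -2.4
F⁻: pKₐ(HF) ≈ 3.2
p-nitrophenoxide (p-O₂N–C₆H₄–O⁻): pKₐ(p-nitrophenol) ≈ 7.2
(CH₃)₃CO⁻: pKₐ(t-BuOH) ≈ 18
amide anion (NH₂⁻): pKₐ(NH₃) ≈ 38

amide anion (NH₂⁻)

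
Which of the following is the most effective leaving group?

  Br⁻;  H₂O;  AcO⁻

Br⁻

Rank by basicity of the departing species: weakest base leaves most easily.
Br⁻: pKₐ(HBr) ≈ -9
H₂O: pKₐ(H₃O⁺) ≈ -1.7
AcO⁻: pKₐ(CH₃COOH) ≈ 4.8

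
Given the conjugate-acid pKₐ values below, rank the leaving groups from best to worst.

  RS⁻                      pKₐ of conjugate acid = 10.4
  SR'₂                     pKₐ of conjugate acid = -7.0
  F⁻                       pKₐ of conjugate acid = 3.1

Lower conjugate-acid pKₐ ⇒ weaker base ⇒ better leaving group.
Sorting by the given values: SR'₂ (-7.0), F⁻ (3.1), RS⁻ (10.4).

SR'₂ > F⁻ > RS⁻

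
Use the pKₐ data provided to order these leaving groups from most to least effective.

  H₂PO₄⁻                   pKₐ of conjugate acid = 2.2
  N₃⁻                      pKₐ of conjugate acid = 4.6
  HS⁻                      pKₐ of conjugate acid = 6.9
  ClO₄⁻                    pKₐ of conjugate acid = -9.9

Lower conjugate-acid pKₐ ⇒ weaker base ⇒ better leaving group.
Sorting by the given values: ClO₄⁻ (-9.9), H₂PO₄⁻ (2.2), N₃⁻ (4.6), HS⁻ (6.9).

ClO₄⁻ > H₂PO₄⁻ > N₃⁻ > HS⁻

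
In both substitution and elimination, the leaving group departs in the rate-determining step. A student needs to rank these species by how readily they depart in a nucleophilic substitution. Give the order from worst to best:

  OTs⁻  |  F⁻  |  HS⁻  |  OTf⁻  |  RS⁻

Leaving-group ability tracks the stability of the departed species; conjugate-acid pKₐ is the usual yardstick (lower pKₐ → better LG).
OTf⁻: pKₐ(CF₃SO₃H (triflic acid)) ≈ -14 — charge spread over three oxygens and a CF₃ group; the premier leaving group in synthesis
OTs⁻: pKₐ(p-CH₃C₆H₄SO₃H (TsOH)) ≈ -2.8 — resonance-delocalised arenesulfonate
F⁻: pKₐ(HF) ≈ 3.2 — small and strongly basic; the poor halide leaving group
HS⁻: pKₐ(H₂S) ≈ 7
RS⁻: pKₐ(RSH (a thiol)) ≈ 10.5
Reversing gives the worst-to-best order requested.

RS⁻ < HS⁻ < F⁻ < OTs⁻ < OTf⁻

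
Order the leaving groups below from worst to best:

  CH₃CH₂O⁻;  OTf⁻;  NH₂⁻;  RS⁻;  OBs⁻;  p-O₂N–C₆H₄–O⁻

A good leaving group is a weak base: the lower the pKₐ of its conjugate acid, the more readily it departs.
OTf⁻: pKₐ(CF₃SO₃H (triflic acid)) ≈ -14
OBs⁻: pKₐ(p-BrC₆H₄SO₃H) ≈ -2.8
p-O₂N–C₆H₄–O⁻: pKₐ(p-nitrophenol) ≈ 7.2
RS⁻: pKₐ(RSH (a thiol)) ≈ 10.5 — moderately basic; rarely leaves without activation
CH₃CH₂O⁻: pKₐ(CH₃CH₂OH) ≈ 16
NH₂⁻: pKₐ(NH₃) ≈ 38
The question asks for worst first, so the sequence is read in increasing leaving-group ability.

NH₂⁻ < CH₃CH₂O⁻ < RS⁻ < p-O₂N–C₆H₄–O⁻ < OBs⁻ < OTf⁻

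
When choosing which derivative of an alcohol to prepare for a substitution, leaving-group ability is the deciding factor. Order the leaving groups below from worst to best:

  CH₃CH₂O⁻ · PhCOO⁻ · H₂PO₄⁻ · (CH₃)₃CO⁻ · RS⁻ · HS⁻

(CH₃)₃CO⁻ < CH₃CH₂O⁻ < RS⁻ < HS⁻ < PhCOO⁻ < H₂PO₄⁻

Rank by basicity of the departing species: weakest base leaves most easily.
H₂PO₄⁻: pKₐ(H₃PO₄) ≈ 2.1
PhCOO⁻: pKₐ(C₆H₅COOH) ≈ 4.2
HS⁻: pKₐ(H₂S) ≈ 7 — larger and more polarisable than the oxygen analogue
RS⁻: pKₐ(RSH (a thiol)) ≈ 10.5 — moderately basic; rarely leaves without activation
CH₃CH₂O⁻: pKₐ(CH₃CH₂OH) ≈ 16 — strong base; alkoxides do not leave unassisted
(CH₃)₃CO⁻: pKₐ(t-BuOH) ≈ 18
Listed from poorest to best leaving group as asked.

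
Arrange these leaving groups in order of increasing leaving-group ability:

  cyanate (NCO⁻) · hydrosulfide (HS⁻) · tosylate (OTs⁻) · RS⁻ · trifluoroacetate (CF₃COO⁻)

The more stable X⁻ (or X) is on its own — i.e. the weaker a base it is — the better a leaving group it makes.
tosylate (OTs⁻): pKₐ(p-CH₃C₆H₄SO₃H (TsOH)) ≈ -2.8 — resonance-delocalised arenesulfonate
trifluoroacetate (CF₃COO⁻): pKₐ(CF₃COOH) ≈ 0.2 — strongly electron-withdrawing CF₃ stabilises the carboxylate
cyanate (NCO⁻): pKₐ(HOCN) ≈ 3.5
hydrosulfide (HS⁻): pKₐ(H₂S) ≈ 7
RS⁻: pKₐ(RSH (a thiol)) ≈ 10.5
The question asks for worst first, so the sequence is read in increasing leaving-group ability.

RS⁻ < hydrosulfide (HS⁻) < cyanate (NCO⁻) < trifluoroacetate (CF₃COO⁻) < tosylate (OTs⁻)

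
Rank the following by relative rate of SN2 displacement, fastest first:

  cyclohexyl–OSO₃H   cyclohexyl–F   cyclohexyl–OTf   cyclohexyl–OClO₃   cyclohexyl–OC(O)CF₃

Same R in every case — rank the leaving groups.
A good leaving group is a weak base: the lower the pKₐ of its conjugate acid, the more readily it departs.
cyclohexyl–OTf loses OTf⁻: pKₐ(CF₃SO₃H (triflic acid)) ≈ -14
cyclohexyl–OClO₃ loses ClO₄⁻: pKₐ(HClO₄) ≈ -10
cyclohexyl–OSO₃H loses HSO₄⁻: pKₐ(H₂SO₄) ≈ -3
cyclohexyl–OC(O)CF₃ loses CF₃COO⁻: pKₐ(CF₃COOH) ≈ 0.2
cyclohexyl–F loses F⁻: pKₐ(HF) ≈ 3.2

cyclohexyl–OTf > cyclohexyl–OClO₃ > cyclohexyl–OSO₃H > cyclohexyl–OC(O)CF₃ > cyclohexyl–F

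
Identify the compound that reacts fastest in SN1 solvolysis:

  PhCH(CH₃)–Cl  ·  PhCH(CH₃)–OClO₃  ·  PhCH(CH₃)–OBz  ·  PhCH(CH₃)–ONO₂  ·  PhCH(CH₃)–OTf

PhCH(CH₃)–OTf

Identical carbon frameworks mean the comparison reduces to leaving-group quality.
Rank by basicity of the departing species: weakest base leaves most easily.
PhCH(CH₃)–OTf loses OTf⁻: pKₐ(CF₃SO₃H (triflic acid)) ≈ -14
PhCH(CH₃)–OClO₃ loses ClO₄⁻: pKₐ(HClO₄) ≈ -10
PhCH(CH₃)–Cl loses Cl⁻: pKₐ(HCl) ≈ -7
PhCH(CH₃)–ONO₂ loses NO₃⁻: pKₐ(HNO₃) ≈ -1.3
PhCH(CH₃)–OBz loses PhCOO⁻: pKₐ(C₆H₅COOH) ≈ 4.2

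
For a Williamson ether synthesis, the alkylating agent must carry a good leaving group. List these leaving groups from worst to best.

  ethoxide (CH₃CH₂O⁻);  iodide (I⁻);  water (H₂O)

ethoxide (CH₃CH₂O⁻) < water (H₂O) < iodide (I⁻)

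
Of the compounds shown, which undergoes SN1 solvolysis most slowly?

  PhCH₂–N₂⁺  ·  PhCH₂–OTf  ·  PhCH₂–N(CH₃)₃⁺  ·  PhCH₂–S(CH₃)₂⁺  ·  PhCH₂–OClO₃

With the same alkyl group throughout, only the leaving group differentiates the rates.
Rank by basicity of the departing species: weakest base leaves most easily.
PhCH₂–N₂⁺ loses N₂: no meaningful conjugate acid; N₂ departs as an exceptionally stable neutral molecule
PhCH₂–OTf loses OTf⁻: pKₐ(CF₃SO₃H (triflic acid)) ≈ -14
PhCH₂–OClO₃ loses ClO₄⁻: pKₐ(HClO₄) ≈ -10
PhCH₂–S(CH₃)₂⁺ loses SR'₂: pKₐ(R'₂SH⁺) ≈ -7
PhCH₂–N(CH₃)₃⁺ loses NR'₃: pKₐ(R'₃NH⁺) ≈ 10.7

PhCH₂–N(CH₃)₃⁺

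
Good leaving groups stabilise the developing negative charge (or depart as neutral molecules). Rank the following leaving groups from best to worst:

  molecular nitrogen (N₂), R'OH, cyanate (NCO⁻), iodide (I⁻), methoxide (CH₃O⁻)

molecular nitrogen (N₂) > iodide (I⁻) > R'OH > cyanate (NCO⁻) > methoxide (CH₃O⁻)

molecular nitrogen (N₂): no meaningful conjugate acid; N₂ departs as an exceptionally stable neutral molecule
iodide (I⁻): pKₐ(HI) ≈ -10 — large, highly polarisable; very weak base
R'OH: pKₐ(R'OH₂⁺) ≈ -2.4 — neutral; leaves from a protonated ether (an oxonium ion, R–O(H)R'⁺)
cyanate (NCO⁻): pKₐ(HOCN) ≈ 3.5
methoxide (CH₃O⁻): pKₐ(CH₃OH) ≈ 15.5 — strong base; alkoxides do not leave unassisted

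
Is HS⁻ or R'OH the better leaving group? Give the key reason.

R'OH is the better leaving group.
pKₐ(R'OH₂⁺) ≈ -2.4 versus pKₐ(H₂S) ≈ 7: R'OH is the much weaker base.
Neutral; leaves from a protonated ether (an oxonium ion, R–O(H)R'⁺).

R'OH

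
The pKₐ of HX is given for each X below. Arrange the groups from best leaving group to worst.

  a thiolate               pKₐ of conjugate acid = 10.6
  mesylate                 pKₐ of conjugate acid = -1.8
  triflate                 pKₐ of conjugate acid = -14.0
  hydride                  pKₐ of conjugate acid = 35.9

Lower conjugate-acid pKₐ ⇒ weaker base ⇒ better leaving group.
Sorting by the given values: triflate (-14.0), mesylate (-1.8), a thiolate (10.6), hydride (35.9).

triflate > mesylate > a thiolate > hydride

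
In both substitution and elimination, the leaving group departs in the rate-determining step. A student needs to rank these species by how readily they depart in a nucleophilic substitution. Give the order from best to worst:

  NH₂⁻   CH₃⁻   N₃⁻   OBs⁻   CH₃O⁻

OBs⁻ > N₃⁻ > CH₃O⁻ > NH₂⁻ > CH₃⁻

Leaving-group ability tracks the stability of the departed species; conjugate-acid pKₐ is the usual yardstick (lower pKₐ → better LG).
OBs⁻: pKₐ(p-BrC₆H₄SO₃H) ≈ -2.8 — arenesulfonate with a p-bromo substituent
N₃⁻: pKₐ(HN₃) ≈ 4.7
CH₃O⁻: pKₐ(CH₃OH) ≈ 15.5 — strong base; alkoxides do not leave unassisted
NH₂⁻: pKₐ(NH₃) ≈ 38 — extremely strong base; never a leaving group
CH₃⁻: pKₐ(CH₄) ≈ 48 — unstabilised carbanion; the worst conceivable leaving group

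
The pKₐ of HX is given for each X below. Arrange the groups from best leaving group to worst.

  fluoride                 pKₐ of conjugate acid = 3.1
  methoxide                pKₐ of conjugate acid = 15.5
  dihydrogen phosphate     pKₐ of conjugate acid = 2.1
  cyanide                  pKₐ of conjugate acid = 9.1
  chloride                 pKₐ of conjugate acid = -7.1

Lower conjugate-acid pKₐ ⇒ weaker base ⇒ better leaving group.
Sorting by the given values: chloride (-7.1), dihydrogen phosphate (2.1), fluoride (3.1), cyanide (9.1), methoxide (15.5).

chloride > dihydrogen phosphate > fluoride > cyanide > methoxide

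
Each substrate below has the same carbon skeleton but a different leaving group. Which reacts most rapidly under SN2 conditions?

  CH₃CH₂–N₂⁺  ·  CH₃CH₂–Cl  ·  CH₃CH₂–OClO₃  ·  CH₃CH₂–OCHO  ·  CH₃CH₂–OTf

CH₃CH₂–N₂⁺

Same R in every case — rank the leaving groups.
The more stable X⁻ (or X) is on its own — i.e. the weaker a base it is — the better a leaving group it makes.
CH₃CH₂–N₂⁺ loses N₂: no meaningful conjugate acid; N₂ departs as an exceptionally stable neutral molecule
CH₃CH₂–OTf loses OTf⁻: pKₐ(CF₃SO₃H (triflic acid)) ≈ -14
CH₃CH₂–OClO₃ loses ClO₄⁻: pKₐ(HClO₄) ≈ -10
CH₃CH₂–Cl loses Cl⁻: pKₐ(HCl) ≈ -7
CH₃CH₂–OCHO loses HCOO⁻: pKₐ(HCOOH) ≈ 3.8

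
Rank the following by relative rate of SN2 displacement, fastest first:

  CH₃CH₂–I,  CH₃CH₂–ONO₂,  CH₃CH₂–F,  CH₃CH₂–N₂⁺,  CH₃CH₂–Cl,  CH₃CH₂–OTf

Identical carbon frameworks mean the comparison reduces to leaving-group quality.
Leaving-group ability tracks the stability of the departed species; conjugate-acid pKₐ is the usual yardstick (lower pKₐ → better LG).
CH₃CH₂–N₂⁺ loses N₂: no meaningful conjugate acid; N₂ departs as an exceptionally stable neutral molecule
CH₃CH₂–OTf loses OTf⁻: pKₐ(CF₃SO₃H (triflic acid)) ≈ -14
CH₃CH₂–I loses I⁻: pKₐ(HI) ≈ -10
CH₃CH₂–Cl loses Cl⁻: pKₐ(HCl) ≈ -7
CH₃CH₂–ONO₂ loses NO₃⁻: pKₐ(HNO₃) ≈ -1.3
CH₃CH₂–F loses F⁻: pKₐ(HF) ≈ 3.2

CH₃CH₂–N₂⁺ > CH₃CH₂–OTf > CH₃CH₂–I > CH₃CH₂–Cl > CH₃CH₂–ONO₂ > CH₃CH₂–F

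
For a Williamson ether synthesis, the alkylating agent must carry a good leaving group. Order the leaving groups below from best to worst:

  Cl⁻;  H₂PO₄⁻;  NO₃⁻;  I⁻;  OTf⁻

OTf⁻ > I⁻ > Cl⁻ > NO₃⁻ > H₂PO₄⁻

OTf⁻: pKₐ(CF₃SO₃H (triflic acid)) ≈ -14
I⁻: pKₐ(HI) ≈ -10
Cl⁻: pKₐ(HCl) ≈ -7
NO₃⁻: pKₐ(HNO₃) ≈ -1.3 — resonance-delocalised over three oxygens
H₂PO₄⁻: pKₐ(H₃PO₄) ≈ 2.1 — moderate base; biological leaving group after further activation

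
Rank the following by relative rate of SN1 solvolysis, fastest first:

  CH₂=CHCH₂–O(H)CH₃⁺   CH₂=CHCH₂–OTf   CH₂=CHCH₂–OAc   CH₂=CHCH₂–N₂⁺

CH₂=CHCH₂–N₂⁺ > CH₂=CHCH₂–OTf > CH₂=CHCH₂–O(H)CH₃⁺ > CH₂=CHCH₂–OAc

Identical carbon frameworks mean the comparison reduces to leaving-group quality.
The more stable X⁻ (or X) is on its own — i.e. the weaker a base it is — the better a leaving group it makes.
CH₂=CHCH₂–N₂⁺ loses N₂: no meaningful conjugate acid; N₂ departs as an exceptionally stable neutral molecule
CH₂=CHCH₂–OTf loses OTf⁻: pKₐ(CF₃SO₃H (triflic acid)) ≈ -14
CH₂=CHCH₂–O(H)CH₃⁺ loses R'OH: pKₐ(R'OH₂⁺) ≈ -2.4
CH₂=CHCH₂–OAc loses AcO⁻: pKₐ(CH₃COOH) ≈ 4.8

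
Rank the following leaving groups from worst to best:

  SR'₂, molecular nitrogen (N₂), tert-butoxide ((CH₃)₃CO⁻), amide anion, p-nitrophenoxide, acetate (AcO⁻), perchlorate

amide anion < tert-butoxide ((CH₃)₃CO⁻) < p-nitrophenoxide < acetate (AcO⁻) < SR'₂ < perchlorate < molecular nitrogen (N₂)

Rank by basicity of the departing species: weakest base leaves most easily.
molecular nitrogen (N₂): no meaningful conjugate acid; N₂ departs as an exceptionally stable neutral molecule
perchlorate: pKₐ(HClO₄) ≈ -10
SR'₂: pKₐ(R'₂SH⁺) ≈ -7
acetate (AcO⁻): pKₐ(CH₃COOH) ≈ 4.8
p-nitrophenoxide: pKₐ(p-nitrophenol) ≈ 7.2
tert-butoxide ((CH₃)₃CO⁻): pKₐ(t-BuOH) ≈ 18
amide anion: pKₐ(NH₃) ≈ 38
Reversing gives the worst-to-best order requested.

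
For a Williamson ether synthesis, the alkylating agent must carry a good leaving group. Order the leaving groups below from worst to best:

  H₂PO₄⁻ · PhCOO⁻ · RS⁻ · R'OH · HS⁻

R'OH: pKₐ(R'OH₂⁺) ≈ -2.4 — neutral; leaves from a protonated ether (an oxonium ion, R–O(H)R'⁺)
H₂PO₄⁻: pKₐ(H₃PO₄) ≈ 2.1 — moderate base; biological leaving group after further activation
PhCOO⁻: pKₐ(C₆H₅COOH) ≈ 4.2
HS⁻: pKₐ(H₂S) ≈ 7
RS⁻: pKₐ(RSH (a thiol)) ≈ 10.5 — moderately basic; rarely leaves without activation
Listed from poorest to best leaving group as asked.

RS⁻ < HS⁻ < PhCOO⁻ < H₂PO₄⁻ < R'OH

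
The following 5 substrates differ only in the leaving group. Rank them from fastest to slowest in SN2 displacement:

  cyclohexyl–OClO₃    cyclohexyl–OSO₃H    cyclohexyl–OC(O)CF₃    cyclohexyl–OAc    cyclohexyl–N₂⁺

cyclohexyl–N₂⁺ > cyclohexyl–OClO₃ > cyclohexyl–OSO₃H > cyclohexyl–OC(O)CF₃ > cyclohexyl–OAc

Identical carbon frameworks mean the comparison reduces to leaving-group quality.
Leaving-group ability tracks the stability of the departed species; conjugate-acid pKₐ is the usual yardstick (lower pKₐ → better LG).
cyclohexyl–N₂⁺ loses N₂: no meaningful conjugate acid; N₂ departs as an exceptionally stable neutral molecule
cyclohexyl–OClO₃ loses ClO₄⁻: pKₐ(HClO₄) ≈ -10
cyclohexyl–OSO₃H loses HSO₄⁻: pKₐ(H₂SO₄) ≈ -3
cyclohexyl–OC(O)CF₃ loses CF₃COO⁻: pKₐ(CF₃COOH) ≈ 0.2
cyclohexyl–OAc loses AcO⁻: pKₐ(CH₃COOH) ≈ 4.8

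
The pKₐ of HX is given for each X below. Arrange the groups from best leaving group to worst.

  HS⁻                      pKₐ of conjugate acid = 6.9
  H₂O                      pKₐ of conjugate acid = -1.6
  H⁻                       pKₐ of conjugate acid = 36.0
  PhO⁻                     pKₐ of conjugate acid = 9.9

Lower conjugate-acid pKₐ ⇒ weaker base ⇒ better leaving group.
Sorting by the given values: H₂O (-1.6), HS⁻ (6.9), PhO⁻ (9.9), H⁻ (36.0).

H₂O > HS⁻ > PhO⁻ > H⁻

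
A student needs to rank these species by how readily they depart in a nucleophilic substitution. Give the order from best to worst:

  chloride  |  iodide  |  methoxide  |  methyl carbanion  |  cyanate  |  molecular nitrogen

The more stable X⁻ (or X) is on its own — i.e. the weaker a base it is — the better a leaving group it makes.
molecular nitrogen: no meaningful conjugate acid; N₂ departs as an exceptionally stable neutral molecule
iodide: pKₐ(HI) ≈ -10
chloride: pKₐ(HCl) ≈ -7
cyanate: pKₐ(HOCN) ≈ 3.5
methoxide: pKₐ(CH₃OH) ≈ 15.5
methyl carbanion: pKₐ(CH₄) ≈ 48

molecular nitrogen > iodide > chloride > cyanate > methoxide > methyl carbanion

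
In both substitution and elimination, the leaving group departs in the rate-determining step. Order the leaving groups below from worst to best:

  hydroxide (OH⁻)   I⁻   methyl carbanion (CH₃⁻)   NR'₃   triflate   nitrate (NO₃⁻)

The more stable X⁻ (or X) is on its own — i.e. the weaker a base it is — the better a leaving group it makes.
triflate: pKₐ(CF₃SO₃H (triflic acid)) ≈ -14
I⁻: pKₐ(HI) ≈ -10
nitrate (NO₃⁻): pKₐ(HNO₃) ≈ -1.3
NR'₃: pKₐ(R'₃NH⁺) ≈ 10.7
hydroxide (OH⁻): pKₐ(H₂O) ≈ 15.7
methyl carbanion (CH₃⁻): pKₐ(CH₄) ≈ 48
Reversing gives the worst-to-best order requested.

methyl carbanion (CH₃⁻) < hydroxide (OH⁻) < NR'₃ < nitrate (NO₃⁻) < I⁻ < triflate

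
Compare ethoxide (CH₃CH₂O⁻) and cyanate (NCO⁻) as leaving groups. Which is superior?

cyanate (NCO⁻)

cyanate (NCO⁻) is the better leaving group.
pKₐ(HOCN) ≈ 3.5 versus pKₐ(CH₃CH₂OH) ≈ 16: cyanate (NCO⁻) is the much weaker base.
Resonance between N and O.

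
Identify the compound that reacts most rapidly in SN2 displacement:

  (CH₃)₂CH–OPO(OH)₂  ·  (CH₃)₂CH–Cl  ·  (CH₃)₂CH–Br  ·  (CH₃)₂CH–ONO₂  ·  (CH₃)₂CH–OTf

(CH₃)₂CH–OTf

Same R in every case — rank the leaving groups.
A good leaving group is a weak base: the lower the pKₐ of its conjugate acid, the more readily it departs.
(CH₃)₂CH–OTf loses OTf⁻: pKₐ(CF₃SO₃H (triflic acid)) ≈ -14
(CH₃)₂CH–Br loses Br⁻: pKₐ(HBr) ≈ -9
(CH₃)₂CH–Cl loses Cl⁻: pKₐ(HCl) ≈ -7
(CH₃)₂CH–ONO₂ loses NO₃⁻: pKₐ(HNO₃) ≈ -1.3
(CH₃)₂CH–OPO(OH)₂ loses H₂PO₄⁻: pKₐ(H₃PO₄) ≈ 2.1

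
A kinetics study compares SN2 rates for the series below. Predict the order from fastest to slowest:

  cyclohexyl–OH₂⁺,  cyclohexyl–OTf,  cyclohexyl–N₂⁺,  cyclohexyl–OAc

cyclohexyl–N₂⁺ > cyclohexyl–OTf > cyclohexyl–OH₂⁺ > cyclohexyl–OAc

Same R in every case — rank the leaving groups.
Leaving-group ability tracks the stability of the departed species; conjugate-acid pKₐ is the usual yardstick (lower pKₐ → better LG).
cyclohexyl–N₂⁺ loses N₂: no meaningful conjugate acid; N₂ departs as an exceptionally stable neutral molecule
cyclohexyl–OTf loses OTf⁻: pKₐ(CF₃SO₃H (triflic acid)) ≈ -14
cyclohexyl–OH₂⁺ loses H₂O: pKₐ(H₃O⁺) ≈ -1.7
cyclohexyl–OAc loses AcO⁻: pKₐ(CH₃COOH) ≈ 4.8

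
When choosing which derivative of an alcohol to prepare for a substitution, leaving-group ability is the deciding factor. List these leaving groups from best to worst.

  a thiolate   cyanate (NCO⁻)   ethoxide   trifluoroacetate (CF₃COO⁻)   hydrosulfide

trifluoroacetate (CF₃COO⁻) > cyanate (NCO⁻) > hydrosulfide > a thiolate > ethoxide

trifluoroacetate (CF₃COO⁻): pKₐ(CF₃COOH) ≈ 0.2
cyanate (NCO⁻): pKₐ(HOCN) ≈ 3.5 — resonance between N and O
hydrosulfide: pKₐ(H₂S) ≈ 7 — larger and more polarisable than the oxygen analogue
a thiolate: pKₐ(RSH (a thiol)) ≈ 10.5
ethoxide: pKₐ(CH₃CH₂OH) ≈ 16 — strong base; alkoxides do not leave unassisted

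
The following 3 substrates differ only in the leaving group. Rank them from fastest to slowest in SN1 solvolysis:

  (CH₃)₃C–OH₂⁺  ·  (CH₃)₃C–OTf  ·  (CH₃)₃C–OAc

(CH₃)₃C–OTf > (CH₃)₃C–OH₂⁺ > (CH₃)₃C–OAc

Identical carbon frameworks mean the comparison reduces to leaving-group quality.
A good leaving group is a weak base: the lower the pKₐ of its conjugate acid, the more readily it departs.
(CH₃)₃C–OTf loses OTf⁻: pKₐ(CF₃SO₃H (triflic acid)) ≈ -14
(CH₃)₃C–OH₂⁺ loses H₂O: pKₐ(H₃O⁺) ≈ -1.7
(CH₃)₃C–OAc loses AcO⁻: pKₐ(CH₃COOH) ≈ 4.8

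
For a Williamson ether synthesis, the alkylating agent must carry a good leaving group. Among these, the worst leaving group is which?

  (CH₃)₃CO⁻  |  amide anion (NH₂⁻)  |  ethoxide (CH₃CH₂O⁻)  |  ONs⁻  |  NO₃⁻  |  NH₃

amide anion (NH₂⁻)

ONs⁻: pKₐ(p-O₂NC₆H₄SO₃H) ≈ -3.5
NO₃⁻: pKₐ(HNO₃) ≈ -1.3
NH₃: pKₐ(NH₄⁺) ≈ 9.2
ethoxide (CH₃CH₂O⁻): pKₐ(CH₃CH₂OH) ≈ 16
(CH₃)₃CO⁻: pKₐ(t-BuOH) ≈ 18
amide anion (NH₂⁻): pKₐ(NH₃) ≈ 38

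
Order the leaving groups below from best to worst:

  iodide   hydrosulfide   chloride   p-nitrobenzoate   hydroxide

The more stable X⁻ (or X) is on its own — i.e. the weaker a base it is — the better a leaving group it makes.
iodide: pKₐ(HI) ≈ -10
chloride: pKₐ(HCl) ≈ -7
p-nitrobenzoate: pKₐ(p-nitrobenzoic acid) ≈ 3.4
hydrosulfide: pKₐ(H₂S) ≈ 7
hydroxide: pKₐ(H₂O) ≈ 15.7

iodide > chloride > p-nitrobenzoate > hydrosulfide > hydroxide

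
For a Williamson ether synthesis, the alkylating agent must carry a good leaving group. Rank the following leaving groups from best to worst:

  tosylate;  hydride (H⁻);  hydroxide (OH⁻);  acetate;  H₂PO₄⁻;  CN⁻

The more stable X⁻ (or X) is on its own — i.e. the weaker a base it is — the better a leaving group it makes.
tosylate: pKₐ(p-CH₃C₆H₄SO₃H (TsOH)) ≈ -2.8
H₂PO₄⁻: pKₐ(H₃PO₄) ≈ 2.1
acetate: pKₐ(CH₃COOH) ≈ 4.8
CN⁻: pKₐ(HCN) ≈ 9.2
hydroxide (OH⁻): pKₐ(H₂O) ≈ 15.7
hydride (H⁻): pKₐ(H₂) ≈ 36

tosylate > H₂PO₄⁻ > acetate > CN⁻ > hydroxide (OH⁻) > hydride (H⁻)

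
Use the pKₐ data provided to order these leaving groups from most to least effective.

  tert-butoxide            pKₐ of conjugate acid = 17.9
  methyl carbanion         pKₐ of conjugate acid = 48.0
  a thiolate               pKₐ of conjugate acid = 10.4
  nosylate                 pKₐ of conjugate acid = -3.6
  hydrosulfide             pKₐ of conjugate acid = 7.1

nosylate > hydrosulfide > a thiolate > tert-butoxide > methyl carbanion

Lower conjugate-acid pKₐ ⇒ weaker base ⇒ better leaving group.
Sorting by the given values: nosylate (-3.6), hydrosulfide (7.1), a thiolate (10.4), tert-butoxide (17.9), methyl carbanion (48.0).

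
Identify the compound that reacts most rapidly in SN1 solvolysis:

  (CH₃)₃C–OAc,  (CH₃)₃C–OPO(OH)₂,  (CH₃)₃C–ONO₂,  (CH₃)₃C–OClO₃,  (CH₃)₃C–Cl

The skeletons are identical, so relative rate is governed entirely by leaving-group ability.
A good leaving group is a weak base: the lower the pKₐ of its conjugate acid, the more readily it departs.
(CH₃)₃C–OClO₃ loses ClO₄⁻: pKₐ(HClO₄) ≈ -10
(CH₃)₃C–Cl loses Cl⁻: pKₐ(HCl) ≈ -7
(CH₃)₃C–ONO₂ loses NO₃⁻: pKₐ(HNO₃) ≈ -1.3
(CH₃)₃C–OPO(OH)₂ loses H₂PO₄⁻: pKₐ(H₃PO₄) ≈ 2.1
(CH₃)₃C–OAc loses AcO⁻: pKₐ(CH₃COOH) ≈ 4.8

(CH₃)₃C–OClO₃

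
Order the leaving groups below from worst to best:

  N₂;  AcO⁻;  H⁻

H⁻ < AcO⁻ < N₂

The more stable X⁻ (or X) is on its own — i.e. the weaker a base it is — the better a leaving group it makes.
N₂: no meaningful conjugate acid; N₂ departs as an exceptionally stable neutral molecule
AcO⁻: pKₐ(CH₃COOH) ≈ 4.8
H⁻: pKₐ(H₂) ≈ 36 — extremely strong base; leaves only in special hydride-transfer contexts
Reversing gives the worst-to-best order requested.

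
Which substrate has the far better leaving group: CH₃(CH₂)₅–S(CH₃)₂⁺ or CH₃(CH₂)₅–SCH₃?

From CH₃(CH₂)₅–SCH₃ the departing group would be RS⁻ (pKₐ(RSH (a thiol)) ≈ 10.5). Moderately basic; rarely leaves without activation.
From CH₃(CH₂)₅–S(CH₃)₂⁺ the leaving group is SR'₂ (pKₐ(R'₂SH⁺) ≈ -7). Neutral; leaves from a sulfonium salt (R–SR'₂⁺).
(In practice CH₃(CH₂)₅–S(CH₃)₂⁺ is made from CH₃(CH₂)₅–SCH₃ by S-methylation with CH₃I, allowing neutral dimethyl sulfide, rather than methanethiolate, to depart.)

CH₃(CH₂)₅–S(CH₃)₂⁺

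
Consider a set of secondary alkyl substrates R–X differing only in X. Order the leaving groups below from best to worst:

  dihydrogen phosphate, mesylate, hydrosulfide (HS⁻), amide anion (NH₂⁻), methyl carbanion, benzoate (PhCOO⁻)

A good leaving group is a weak base: the lower the pKₐ of its conjugate acid, the more readily it departs.
mesylate: pKₐ(CH₃SO₃H (MsOH)) ≈ -1.9
dihydrogen phosphate: pKₐ(H₃PO₄) ≈ 2.1
benzoate (PhCOO⁻): pKₐ(C₆H₅COOH) ≈ 4.2
hydrosulfide (HS⁻): pKₐ(H₂S) ≈ 7
amide anion (NH₂⁻): pKₐ(NH₃) ≈ 38
methyl carbanion: pKₐ(CH₄) ≈ 48

mesylate > dihydrogen phosphate > benzoate (PhCOO⁻) > hydrosulfide (HS⁻) > amide anion (NH₂⁻) > methyl carbanion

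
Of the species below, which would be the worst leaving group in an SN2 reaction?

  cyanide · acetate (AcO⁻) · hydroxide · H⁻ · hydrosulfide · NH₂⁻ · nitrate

NH₂⁻

nitrate: pKₐ(HNO₃) ≈ -1.3
acetate (AcO⁻): pKₐ(CH₃COOH) ≈ 4.8
hydrosulfide: pKₐ(H₂S) ≈ 7
cyanide: pKₐ(HCN) ≈ 9.2
hydroxide: pKₐ(H₂O) ≈ 15.7
H⁻: pKₐ(H₂) ≈ 36
NH₂⁻: pKₐ(NH₃) ≈ 38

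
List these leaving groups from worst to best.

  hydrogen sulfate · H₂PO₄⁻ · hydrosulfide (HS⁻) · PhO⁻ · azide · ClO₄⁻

PhO⁻ < hydrosulfide (HS⁻) < azide < H₂PO₄⁻ < hydrogen sulfate < ClO₄⁻

ClO₄⁻: pKₐ(HClO₄) ≈ -10
hydrogen sulfate: pKₐ(H₂SO₄) ≈ -3
H₂PO₄⁻: pKₐ(H₃PO₄) ≈ 2.1
azide: pKₐ(HN₃) ≈ 4.7
hydrosulfide (HS⁻): pKₐ(H₂S) ≈ 7
PhO⁻: pKₐ(C₆H₅OH (phenol)) ≈ 10
Reversing gives the worst-to-best order requested.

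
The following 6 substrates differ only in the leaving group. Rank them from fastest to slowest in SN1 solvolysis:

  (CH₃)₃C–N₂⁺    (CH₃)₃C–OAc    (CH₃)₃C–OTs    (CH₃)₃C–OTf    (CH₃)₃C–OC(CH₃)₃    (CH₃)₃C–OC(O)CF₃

(CH₃)₃C–N₂⁺ > (CH₃)₃C–OTf > (CH₃)₃C–OTs > (CH₃)₃C–OC(O)CF₃ > (CH₃)₃C–OAc > (CH₃)₃C–OC(CH₃)₃

Same R in every case — rank the leaving groups.
Leaving-group ability tracks the stability of the departed species; conjugate-acid pKₐ is the usual yardstick (lower pKₐ → better LG).
(CH₃)₃C–N₂⁺ loses N₂: no meaningful conjugate acid; N₂ departs as an exceptionally stable neutral molecule
(CH₃)₃C–OTf loses OTf⁻: pKₐ(CF₃SO₃H (triflic acid)) ≈ -14
(CH₃)₃C–OTs loses OTs⁻: pKₐ(p-CH₃C₆H₄SO₃H (TsOH)) ≈ -2.8
(CH₃)₃C–OC(O)CF₃ loses CF₃COO⁻: pKₐ(CF₃COOH) ≈ 0.2
(CH₃)₃C–OAc loses AcO⁻: pKₐ(CH₃COOH) ≈ 4.8
(CH₃)₃C–OC(CH₃)₃ loses (CH₃)₃CO⁻: pKₐ(t-BuOH) ≈ 18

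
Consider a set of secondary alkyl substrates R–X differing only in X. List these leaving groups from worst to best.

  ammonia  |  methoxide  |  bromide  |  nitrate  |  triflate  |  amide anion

amide anion < methoxide < ammonia < nitrate < bromide < triflate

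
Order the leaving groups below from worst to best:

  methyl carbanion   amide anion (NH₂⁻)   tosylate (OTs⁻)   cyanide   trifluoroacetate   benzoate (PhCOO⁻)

methyl carbanion < amide anion (NH₂⁻) < cyanide < benzoate (PhCOO⁻) < trifluoroacetate < tosylate (OTs⁻)

tosylate (OTs⁻): pKₐ(p-CH₃C₆H₄SO₃H (TsOH)) ≈ -2.8
trifluoroacetate: pKₐ(CF₃COOH) ≈ 0.2
benzoate (PhCOO⁻): pKₐ(C₆H₅COOH) ≈ 4.2
cyanide: pKₐ(HCN) ≈ 9.2
amide anion (NH₂⁻): pKₐ(NH₃) ≈ 38
methyl carbanion: pKₐ(CH₄) ≈ 48
The question asks for worst first, so the sequence is read in increasing leaving-group ability.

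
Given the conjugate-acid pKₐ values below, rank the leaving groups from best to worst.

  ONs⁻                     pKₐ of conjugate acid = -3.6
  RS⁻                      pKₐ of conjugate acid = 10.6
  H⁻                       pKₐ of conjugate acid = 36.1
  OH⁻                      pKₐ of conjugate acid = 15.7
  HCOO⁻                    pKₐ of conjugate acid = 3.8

Lower conjugate-acid pKₐ ⇒ weaker base ⇒ better leaving group.
Sorting by the given values: ONs⁻ (-3.6), HCOO⁻ (3.8), RS⁻ (10.6), OH⁻ (15.7), H⁻ (36.1).

ONs⁻ > HCOO⁻ > RS⁻ > OH⁻ > H⁻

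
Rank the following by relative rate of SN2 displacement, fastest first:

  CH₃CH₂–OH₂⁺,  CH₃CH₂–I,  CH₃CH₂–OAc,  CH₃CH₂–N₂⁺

CH₃CH₂–N₂⁺ > CH₃CH₂–I > CH₃CH₂–OH₂⁺ > CH₃CH₂–OAc

Same R in every case — rank the leaving groups.
The more stable X⁻ (or X) is on its own — i.e. the weaker a base it is — the better a leaving group it makes.
CH₃CH₂–N₂⁺ loses N₂: no meaningful conjugate acid; N₂ departs as an exceptionally stable neutral molecule
CH₃CH₂–I loses I⁻: pKₐ(HI) ≈ -10
CH₃CH₂–OH₂⁺ loses H₂O: pKₐ(H₃O⁺) ≈ -1.7
CH₃CH₂–OAc loses AcO⁻: pKₐ(CH₃COOH) ≈ 4.8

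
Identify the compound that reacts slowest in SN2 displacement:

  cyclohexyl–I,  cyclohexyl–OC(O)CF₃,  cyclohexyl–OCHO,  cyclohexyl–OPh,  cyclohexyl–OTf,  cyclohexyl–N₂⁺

Same R in every case — rank the leaving groups.
The more stable X⁻ (or X) is on its own — i.e. the weaker a base it is — the better a leaving group it makes.
cyclohexyl–N₂⁺ loses N₂: no meaningful conjugate acid; N₂ departs as an exceptionally stable neutral molecule
cyclohexyl–OTf loses OTf⁻: pKₐ(CF₃SO₃H (triflic acid)) ≈ -14
cyclohexyl–I loses I⁻: pKₐ(HI) ≈ -10
cyclohexyl–OC(O)CF₃ loses CF₃COO⁻: pKₐ(CF₃COOH) ≈ 0.2
cyclohexyl–OCHO loses HCOO⁻: pKₐ(HCOOH) ≈ 3.8
cyclohexyl–OPh loses PhO⁻: pKₐ(C₆H₅OH (phenol)) ≈ 10

cyclohexyl–OPh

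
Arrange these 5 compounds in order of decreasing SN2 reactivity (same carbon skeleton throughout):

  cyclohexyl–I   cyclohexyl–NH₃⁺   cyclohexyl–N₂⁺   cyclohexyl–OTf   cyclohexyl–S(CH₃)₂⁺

cyclohexyl–N₂⁺ > cyclohexyl–OTf > cyclohexyl–I > cyclohexyl–S(CH₃)₂⁺ > cyclohexyl–NH₃⁺

Same R in every case — rank the leaving groups.
Rank by basicity of the departing species: weakest base leaves most easily.
cyclohexyl–N₂⁺ loses N₂: no meaningful conjugate acid; N₂ departs as an exceptionally stable neutral molecule
cyclohexyl–OTf loses OTf⁻: pKₐ(CF₃SO₃H (triflic acid)) ≈ -14
cyclohexyl–I loses I⁻: pKₐ(HI) ≈ -10
cyclohexyl–S(CH₃)₂⁺ loses SR'₂: pKₐ(R'₂SH⁺) ≈ -7
cyclohexyl–NH₃⁺ loses NH₃: pKₐ(NH₄⁺) ≈ 9.2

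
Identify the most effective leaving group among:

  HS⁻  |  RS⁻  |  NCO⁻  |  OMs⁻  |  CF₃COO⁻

The more stable X⁻ (or X) is on its own — i.e. the weaker a base it is — the better a leaving group it makes.
OMs⁻: pKₐ(CH₃SO₃H (MsOH)) ≈ -1.9
CF₃COO⁻: pKₐ(CF₃COOH) ≈ 0.2
NCO⁻: pKₐ(HOCN) ≈ 3.5
HS⁻: pKₐ(H₂S) ≈ 7
RS⁻: pKₐ(RSH (a thiol)) ≈ 10.5

OMs⁻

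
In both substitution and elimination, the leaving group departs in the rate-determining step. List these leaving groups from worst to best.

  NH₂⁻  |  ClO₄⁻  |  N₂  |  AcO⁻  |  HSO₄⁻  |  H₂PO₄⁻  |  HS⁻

N₂: no meaningful conjugate acid; N₂ departs as an exceptionally stable neutral molecule
ClO₄⁻: pKₐ(HClO₄) ≈ -10 — extremely weak base; rarely used for safety reasons
HSO₄⁻: pKₐ(H₂SO₄) ≈ -3 — conjugate base of a strong mineral acid
H₂PO₄⁻: pKₐ(H₃PO₄) ≈ 2.1 — moderate base; biological leaving group after further activation
AcO⁻: pKₐ(CH₃COOH) ≈ 4.8 — resonance-stabilised but still a weak base
HS⁻: pKₐ(H₂S) ≈ 7 — larger and more polarisable than the oxygen analogue
NH₂⁻: pKₐ(NH₃) ≈ 38 — extremely strong base; never a leaving group
Listed from poorest to best leaving group as asked.

NH₂⁻ < HS⁻ < AcO⁻ < H₂PO₄⁻ < HSO₄⁻ < ClO₄⁻ < N₂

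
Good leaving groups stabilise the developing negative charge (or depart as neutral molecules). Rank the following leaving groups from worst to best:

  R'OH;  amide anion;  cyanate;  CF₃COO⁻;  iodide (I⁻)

A good leaving group is a weak base: the lower the pKₐ of its conjugate acid, the more readily it departs.
iodide (I⁻): pKₐ(HI) ≈ -10
R'OH: pKₐ(R'OH₂⁺) ≈ -2.4 — neutral; leaves from a protonated ether (an oxonium ion, R–O(H)R'⁺)
CF₃COO⁻: pKₐ(CF₃COOH) ≈ 0.2 — strongly electron-withdrawing CF₃ stabilises the carboxylate
cyanate: pKₐ(HOCN) ≈ 3.5
amide anion: pKₐ(NH₃) ≈ 38 — extremely strong base; never a leaving group
The question asks for worst first, so the sequence is read in increasing leaving-group ability.

amide anion < cyanate < CF₃COO⁻ < R'OH < iodide (I⁻)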